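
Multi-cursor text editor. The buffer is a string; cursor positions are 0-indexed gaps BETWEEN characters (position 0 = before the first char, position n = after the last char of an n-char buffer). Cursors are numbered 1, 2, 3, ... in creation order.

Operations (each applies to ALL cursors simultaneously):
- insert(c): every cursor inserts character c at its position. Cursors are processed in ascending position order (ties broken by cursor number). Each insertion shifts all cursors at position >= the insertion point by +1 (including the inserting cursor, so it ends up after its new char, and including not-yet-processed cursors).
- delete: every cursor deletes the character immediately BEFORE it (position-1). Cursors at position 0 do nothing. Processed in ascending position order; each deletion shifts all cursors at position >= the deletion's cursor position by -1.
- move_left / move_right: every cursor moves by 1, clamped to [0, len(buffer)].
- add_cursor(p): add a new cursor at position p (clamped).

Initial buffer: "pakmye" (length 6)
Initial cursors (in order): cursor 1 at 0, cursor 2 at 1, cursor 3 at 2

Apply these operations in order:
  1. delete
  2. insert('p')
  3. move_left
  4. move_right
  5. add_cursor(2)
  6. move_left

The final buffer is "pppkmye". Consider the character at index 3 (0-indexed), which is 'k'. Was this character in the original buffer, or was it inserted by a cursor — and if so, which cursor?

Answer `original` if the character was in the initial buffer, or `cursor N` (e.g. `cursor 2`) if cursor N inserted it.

Answer: original

Derivation:
After op 1 (delete): buffer="kmye" (len 4), cursors c1@0 c2@0 c3@0, authorship ....
After op 2 (insert('p')): buffer="pppkmye" (len 7), cursors c1@3 c2@3 c3@3, authorship 123....
After op 3 (move_left): buffer="pppkmye" (len 7), cursors c1@2 c2@2 c3@2, authorship 123....
After op 4 (move_right): buffer="pppkmye" (len 7), cursors c1@3 c2@3 c3@3, authorship 123....
After op 5 (add_cursor(2)): buffer="pppkmye" (len 7), cursors c4@2 c1@3 c2@3 c3@3, authorship 123....
After op 6 (move_left): buffer="pppkmye" (len 7), cursors c4@1 c1@2 c2@2 c3@2, authorship 123....
Authorship (.=original, N=cursor N): 1 2 3 . . . .
Index 3: author = original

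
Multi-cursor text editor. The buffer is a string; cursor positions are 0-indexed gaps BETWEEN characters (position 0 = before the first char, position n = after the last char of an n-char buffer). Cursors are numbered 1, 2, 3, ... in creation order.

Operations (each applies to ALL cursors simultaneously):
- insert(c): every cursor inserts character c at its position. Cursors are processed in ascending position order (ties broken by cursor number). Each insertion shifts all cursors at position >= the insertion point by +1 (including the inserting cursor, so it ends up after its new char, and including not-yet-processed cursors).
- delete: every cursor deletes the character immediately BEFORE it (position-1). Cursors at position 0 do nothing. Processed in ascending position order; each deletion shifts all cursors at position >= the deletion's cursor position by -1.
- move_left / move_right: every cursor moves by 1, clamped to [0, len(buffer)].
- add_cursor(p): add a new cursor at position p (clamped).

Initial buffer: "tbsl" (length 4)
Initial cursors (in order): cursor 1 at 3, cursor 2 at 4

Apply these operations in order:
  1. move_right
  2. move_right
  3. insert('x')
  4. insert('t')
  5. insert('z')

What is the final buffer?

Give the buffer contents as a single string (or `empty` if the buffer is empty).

Answer: tbslxxttzz

Derivation:
After op 1 (move_right): buffer="tbsl" (len 4), cursors c1@4 c2@4, authorship ....
After op 2 (move_right): buffer="tbsl" (len 4), cursors c1@4 c2@4, authorship ....
After op 3 (insert('x')): buffer="tbslxx" (len 6), cursors c1@6 c2@6, authorship ....12
After op 4 (insert('t')): buffer="tbslxxtt" (len 8), cursors c1@8 c2@8, authorship ....1212
After op 5 (insert('z')): buffer="tbslxxttzz" (len 10), cursors c1@10 c2@10, authorship ....121212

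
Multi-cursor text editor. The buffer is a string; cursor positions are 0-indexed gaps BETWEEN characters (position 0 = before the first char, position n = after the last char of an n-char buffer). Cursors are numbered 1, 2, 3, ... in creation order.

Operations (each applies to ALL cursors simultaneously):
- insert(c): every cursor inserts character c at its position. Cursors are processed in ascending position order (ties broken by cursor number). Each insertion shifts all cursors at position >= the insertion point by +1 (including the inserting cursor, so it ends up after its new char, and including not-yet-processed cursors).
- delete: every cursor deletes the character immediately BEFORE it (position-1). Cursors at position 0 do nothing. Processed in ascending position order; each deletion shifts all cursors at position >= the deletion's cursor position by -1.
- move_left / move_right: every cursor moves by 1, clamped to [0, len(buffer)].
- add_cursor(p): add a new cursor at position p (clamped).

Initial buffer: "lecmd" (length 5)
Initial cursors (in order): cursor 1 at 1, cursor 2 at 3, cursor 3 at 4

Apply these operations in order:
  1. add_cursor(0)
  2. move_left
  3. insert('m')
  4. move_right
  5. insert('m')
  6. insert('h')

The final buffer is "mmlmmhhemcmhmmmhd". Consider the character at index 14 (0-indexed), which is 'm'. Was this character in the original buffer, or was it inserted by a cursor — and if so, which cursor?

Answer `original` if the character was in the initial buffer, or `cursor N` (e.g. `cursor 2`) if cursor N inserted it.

After op 1 (add_cursor(0)): buffer="lecmd" (len 5), cursors c4@0 c1@1 c2@3 c3@4, authorship .....
After op 2 (move_left): buffer="lecmd" (len 5), cursors c1@0 c4@0 c2@2 c3@3, authorship .....
After op 3 (insert('m')): buffer="mmlemcmmd" (len 9), cursors c1@2 c4@2 c2@5 c3@7, authorship 14..2.3..
After op 4 (move_right): buffer="mmlemcmmd" (len 9), cursors c1@3 c4@3 c2@6 c3@8, authorship 14..2.3..
After op 5 (insert('m')): buffer="mmlmmemcmmmmd" (len 13), cursors c1@5 c4@5 c2@9 c3@12, authorship 14.14.2.23.3.
After op 6 (insert('h')): buffer="mmlmmhhemcmhmmmhd" (len 17), cursors c1@7 c4@7 c2@12 c3@16, authorship 14.1414.2.223.33.
Authorship (.=original, N=cursor N): 1 4 . 1 4 1 4 . 2 . 2 2 3 . 3 3 .
Index 14: author = 3

Answer: cursor 3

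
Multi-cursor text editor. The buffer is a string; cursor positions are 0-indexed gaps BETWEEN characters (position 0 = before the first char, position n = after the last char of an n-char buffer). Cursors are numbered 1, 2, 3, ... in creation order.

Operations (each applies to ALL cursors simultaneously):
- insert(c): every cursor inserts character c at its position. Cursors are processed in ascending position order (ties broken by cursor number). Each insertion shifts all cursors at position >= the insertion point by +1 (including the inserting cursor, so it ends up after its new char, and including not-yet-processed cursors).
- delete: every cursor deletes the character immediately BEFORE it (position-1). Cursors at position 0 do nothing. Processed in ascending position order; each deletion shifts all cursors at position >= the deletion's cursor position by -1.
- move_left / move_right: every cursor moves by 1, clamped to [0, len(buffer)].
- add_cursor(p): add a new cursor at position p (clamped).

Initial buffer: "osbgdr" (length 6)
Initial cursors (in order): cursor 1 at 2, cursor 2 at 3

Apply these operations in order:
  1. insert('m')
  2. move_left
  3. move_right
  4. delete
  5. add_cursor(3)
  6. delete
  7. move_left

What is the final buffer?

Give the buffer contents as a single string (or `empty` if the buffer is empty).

After op 1 (insert('m')): buffer="osmbmgdr" (len 8), cursors c1@3 c2@5, authorship ..1.2...
After op 2 (move_left): buffer="osmbmgdr" (len 8), cursors c1@2 c2@4, authorship ..1.2...
After op 3 (move_right): buffer="osmbmgdr" (len 8), cursors c1@3 c2@5, authorship ..1.2...
After op 4 (delete): buffer="osbgdr" (len 6), cursors c1@2 c2@3, authorship ......
After op 5 (add_cursor(3)): buffer="osbgdr" (len 6), cursors c1@2 c2@3 c3@3, authorship ......
After op 6 (delete): buffer="gdr" (len 3), cursors c1@0 c2@0 c3@0, authorship ...
After op 7 (move_left): buffer="gdr" (len 3), cursors c1@0 c2@0 c3@0, authorship ...

Answer: gdr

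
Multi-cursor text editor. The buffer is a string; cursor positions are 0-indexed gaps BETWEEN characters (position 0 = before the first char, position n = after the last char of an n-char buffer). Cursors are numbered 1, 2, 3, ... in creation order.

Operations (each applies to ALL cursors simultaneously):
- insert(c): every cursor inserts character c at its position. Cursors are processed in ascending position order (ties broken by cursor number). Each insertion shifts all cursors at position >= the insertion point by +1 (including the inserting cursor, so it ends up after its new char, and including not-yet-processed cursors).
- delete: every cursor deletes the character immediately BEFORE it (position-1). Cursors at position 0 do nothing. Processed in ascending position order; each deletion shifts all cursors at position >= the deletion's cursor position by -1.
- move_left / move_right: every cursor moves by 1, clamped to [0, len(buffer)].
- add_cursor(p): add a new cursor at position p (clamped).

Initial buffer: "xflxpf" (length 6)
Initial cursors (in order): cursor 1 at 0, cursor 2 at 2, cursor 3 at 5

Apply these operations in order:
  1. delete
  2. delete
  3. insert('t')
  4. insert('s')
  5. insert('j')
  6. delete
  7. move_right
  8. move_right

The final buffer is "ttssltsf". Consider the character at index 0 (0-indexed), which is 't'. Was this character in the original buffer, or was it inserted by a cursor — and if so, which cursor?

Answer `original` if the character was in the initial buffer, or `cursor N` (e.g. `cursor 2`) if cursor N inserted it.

Answer: cursor 1

Derivation:
After op 1 (delete): buffer="xlxf" (len 4), cursors c1@0 c2@1 c3@3, authorship ....
After op 2 (delete): buffer="lf" (len 2), cursors c1@0 c2@0 c3@1, authorship ..
After op 3 (insert('t')): buffer="ttltf" (len 5), cursors c1@2 c2@2 c3@4, authorship 12.3.
After op 4 (insert('s')): buffer="ttssltsf" (len 8), cursors c1@4 c2@4 c3@7, authorship 1212.33.
After op 5 (insert('j')): buffer="ttssjjltsjf" (len 11), cursors c1@6 c2@6 c3@10, authorship 121212.333.
After op 6 (delete): buffer="ttssltsf" (len 8), cursors c1@4 c2@4 c3@7, authorship 1212.33.
After op 7 (move_right): buffer="ttssltsf" (len 8), cursors c1@5 c2@5 c3@8, authorship 1212.33.
After op 8 (move_right): buffer="ttssltsf" (len 8), cursors c1@6 c2@6 c3@8, authorship 1212.33.
Authorship (.=original, N=cursor N): 1 2 1 2 . 3 3 .
Index 0: author = 1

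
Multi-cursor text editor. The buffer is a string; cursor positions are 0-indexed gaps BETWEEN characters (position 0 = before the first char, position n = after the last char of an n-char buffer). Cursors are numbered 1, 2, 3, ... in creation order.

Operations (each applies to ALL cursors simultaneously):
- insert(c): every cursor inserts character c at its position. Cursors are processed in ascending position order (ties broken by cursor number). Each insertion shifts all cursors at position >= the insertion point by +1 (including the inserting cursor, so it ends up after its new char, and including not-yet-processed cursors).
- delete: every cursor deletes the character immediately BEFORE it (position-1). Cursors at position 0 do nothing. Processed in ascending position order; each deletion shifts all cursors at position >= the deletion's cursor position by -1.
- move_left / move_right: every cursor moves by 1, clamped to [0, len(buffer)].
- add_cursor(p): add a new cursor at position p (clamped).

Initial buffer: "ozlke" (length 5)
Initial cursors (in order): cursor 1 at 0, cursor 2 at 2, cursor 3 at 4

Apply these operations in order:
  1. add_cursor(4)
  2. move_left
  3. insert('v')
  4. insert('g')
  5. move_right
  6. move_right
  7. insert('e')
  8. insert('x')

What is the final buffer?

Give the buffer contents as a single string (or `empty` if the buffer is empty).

After op 1 (add_cursor(4)): buffer="ozlke" (len 5), cursors c1@0 c2@2 c3@4 c4@4, authorship .....
After op 2 (move_left): buffer="ozlke" (len 5), cursors c1@0 c2@1 c3@3 c4@3, authorship .....
After op 3 (insert('v')): buffer="vovzlvvke" (len 9), cursors c1@1 c2@3 c3@7 c4@7, authorship 1.2..34..
After op 4 (insert('g')): buffer="vgovgzlvvggke" (len 13), cursors c1@2 c2@5 c3@11 c4@11, authorship 11.22..3434..
After op 5 (move_right): buffer="vgovgzlvvggke" (len 13), cursors c1@3 c2@6 c3@12 c4@12, authorship 11.22..3434..
After op 6 (move_right): buffer="vgovgzlvvggke" (len 13), cursors c1@4 c2@7 c3@13 c4@13, authorship 11.22..3434..
After op 7 (insert('e')): buffer="vgovegzlevvggkeee" (len 17), cursors c1@5 c2@9 c3@17 c4@17, authorship 11.212..23434..34
After op 8 (insert('x')): buffer="vgovexgzlexvvggkeeexx" (len 21), cursors c1@6 c2@11 c3@21 c4@21, authorship 11.2112..223434..3434

Answer: vgovexgzlexvvggkeeexx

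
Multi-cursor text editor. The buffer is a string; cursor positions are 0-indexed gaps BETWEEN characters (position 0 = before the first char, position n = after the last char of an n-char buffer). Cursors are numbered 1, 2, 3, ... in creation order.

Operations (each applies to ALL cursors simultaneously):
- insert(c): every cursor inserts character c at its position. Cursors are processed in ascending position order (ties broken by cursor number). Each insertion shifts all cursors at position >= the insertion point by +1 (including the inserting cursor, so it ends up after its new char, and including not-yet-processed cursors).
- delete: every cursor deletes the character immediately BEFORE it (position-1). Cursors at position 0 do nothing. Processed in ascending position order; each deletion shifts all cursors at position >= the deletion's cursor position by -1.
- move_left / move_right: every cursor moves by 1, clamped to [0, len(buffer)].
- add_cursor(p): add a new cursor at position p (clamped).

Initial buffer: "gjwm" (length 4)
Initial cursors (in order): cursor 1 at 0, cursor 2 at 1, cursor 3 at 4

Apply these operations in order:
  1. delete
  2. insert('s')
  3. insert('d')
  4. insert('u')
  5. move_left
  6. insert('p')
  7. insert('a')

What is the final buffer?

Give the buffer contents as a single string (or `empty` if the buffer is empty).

After op 1 (delete): buffer="jw" (len 2), cursors c1@0 c2@0 c3@2, authorship ..
After op 2 (insert('s')): buffer="ssjws" (len 5), cursors c1@2 c2@2 c3@5, authorship 12..3
After op 3 (insert('d')): buffer="ssddjwsd" (len 8), cursors c1@4 c2@4 c3@8, authorship 1212..33
After op 4 (insert('u')): buffer="ssdduujwsdu" (len 11), cursors c1@6 c2@6 c3@11, authorship 121212..333
After op 5 (move_left): buffer="ssdduujwsdu" (len 11), cursors c1@5 c2@5 c3@10, authorship 121212..333
After op 6 (insert('p')): buffer="ssdduppujwsdpu" (len 14), cursors c1@7 c2@7 c3@13, authorship 12121122..3333
After op 7 (insert('a')): buffer="ssdduppaaujwsdpau" (len 17), cursors c1@9 c2@9 c3@16, authorship 1212112122..33333

Answer: ssdduppaaujwsdpau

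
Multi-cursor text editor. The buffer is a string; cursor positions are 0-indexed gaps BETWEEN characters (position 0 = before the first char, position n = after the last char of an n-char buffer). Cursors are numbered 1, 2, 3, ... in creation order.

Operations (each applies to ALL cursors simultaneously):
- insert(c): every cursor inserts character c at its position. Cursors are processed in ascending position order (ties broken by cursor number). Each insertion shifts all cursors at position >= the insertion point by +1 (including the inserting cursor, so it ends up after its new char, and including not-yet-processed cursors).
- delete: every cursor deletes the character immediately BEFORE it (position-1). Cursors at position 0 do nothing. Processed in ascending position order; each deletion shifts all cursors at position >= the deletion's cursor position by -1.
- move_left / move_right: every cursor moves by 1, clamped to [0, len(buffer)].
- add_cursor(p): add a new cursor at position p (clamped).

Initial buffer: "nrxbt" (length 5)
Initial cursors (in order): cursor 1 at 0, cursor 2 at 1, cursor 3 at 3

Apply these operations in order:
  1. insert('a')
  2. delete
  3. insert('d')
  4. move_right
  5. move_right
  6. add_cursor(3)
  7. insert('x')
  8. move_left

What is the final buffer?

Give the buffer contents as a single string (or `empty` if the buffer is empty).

Answer: dndxxrxxdbtx

Derivation:
After op 1 (insert('a')): buffer="anarxabt" (len 8), cursors c1@1 c2@3 c3@6, authorship 1.2..3..
After op 2 (delete): buffer="nrxbt" (len 5), cursors c1@0 c2@1 c3@3, authorship .....
After op 3 (insert('d')): buffer="dndrxdbt" (len 8), cursors c1@1 c2@3 c3@6, authorship 1.2..3..
After op 4 (move_right): buffer="dndrxdbt" (len 8), cursors c1@2 c2@4 c3@7, authorship 1.2..3..
After op 5 (move_right): buffer="dndrxdbt" (len 8), cursors c1@3 c2@5 c3@8, authorship 1.2..3..
After op 6 (add_cursor(3)): buffer="dndrxdbt" (len 8), cursors c1@3 c4@3 c2@5 c3@8, authorship 1.2..3..
After op 7 (insert('x')): buffer="dndxxrxxdbtx" (len 12), cursors c1@5 c4@5 c2@8 c3@12, authorship 1.214..23..3
After op 8 (move_left): buffer="dndxxrxxdbtx" (len 12), cursors c1@4 c4@4 c2@7 c3@11, authorship 1.214..23..3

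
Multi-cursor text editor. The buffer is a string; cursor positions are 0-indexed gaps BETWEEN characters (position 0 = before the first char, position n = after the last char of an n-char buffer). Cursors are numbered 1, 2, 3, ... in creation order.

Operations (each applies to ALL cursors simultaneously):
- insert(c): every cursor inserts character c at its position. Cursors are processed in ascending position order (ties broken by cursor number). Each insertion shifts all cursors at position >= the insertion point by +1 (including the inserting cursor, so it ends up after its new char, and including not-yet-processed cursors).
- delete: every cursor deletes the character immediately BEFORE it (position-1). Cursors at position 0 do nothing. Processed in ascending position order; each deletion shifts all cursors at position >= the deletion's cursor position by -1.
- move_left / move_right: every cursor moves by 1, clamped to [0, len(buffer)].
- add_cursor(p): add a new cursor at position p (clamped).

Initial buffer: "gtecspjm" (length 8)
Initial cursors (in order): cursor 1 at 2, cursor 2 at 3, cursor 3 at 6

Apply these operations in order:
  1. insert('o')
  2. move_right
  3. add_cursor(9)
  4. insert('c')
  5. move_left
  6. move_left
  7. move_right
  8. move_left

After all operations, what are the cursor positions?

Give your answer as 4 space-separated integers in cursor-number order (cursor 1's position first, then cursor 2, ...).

After op 1 (insert('o')): buffer="gtoeocspojm" (len 11), cursors c1@3 c2@5 c3@9, authorship ..1.2...3..
After op 2 (move_right): buffer="gtoeocspojm" (len 11), cursors c1@4 c2@6 c3@10, authorship ..1.2...3..
After op 3 (add_cursor(9)): buffer="gtoeocspojm" (len 11), cursors c1@4 c2@6 c4@9 c3@10, authorship ..1.2...3..
After op 4 (insert('c')): buffer="gtoecoccspocjcm" (len 15), cursors c1@5 c2@8 c4@12 c3@14, authorship ..1.12.2..34.3.
After op 5 (move_left): buffer="gtoecoccspocjcm" (len 15), cursors c1@4 c2@7 c4@11 c3@13, authorship ..1.12.2..34.3.
After op 6 (move_left): buffer="gtoecoccspocjcm" (len 15), cursors c1@3 c2@6 c4@10 c3@12, authorship ..1.12.2..34.3.
After op 7 (move_right): buffer="gtoecoccspocjcm" (len 15), cursors c1@4 c2@7 c4@11 c3@13, authorship ..1.12.2..34.3.
After op 8 (move_left): buffer="gtoecoccspocjcm" (len 15), cursors c1@3 c2@6 c4@10 c3@12, authorship ..1.12.2..34.3.

Answer: 3 6 12 10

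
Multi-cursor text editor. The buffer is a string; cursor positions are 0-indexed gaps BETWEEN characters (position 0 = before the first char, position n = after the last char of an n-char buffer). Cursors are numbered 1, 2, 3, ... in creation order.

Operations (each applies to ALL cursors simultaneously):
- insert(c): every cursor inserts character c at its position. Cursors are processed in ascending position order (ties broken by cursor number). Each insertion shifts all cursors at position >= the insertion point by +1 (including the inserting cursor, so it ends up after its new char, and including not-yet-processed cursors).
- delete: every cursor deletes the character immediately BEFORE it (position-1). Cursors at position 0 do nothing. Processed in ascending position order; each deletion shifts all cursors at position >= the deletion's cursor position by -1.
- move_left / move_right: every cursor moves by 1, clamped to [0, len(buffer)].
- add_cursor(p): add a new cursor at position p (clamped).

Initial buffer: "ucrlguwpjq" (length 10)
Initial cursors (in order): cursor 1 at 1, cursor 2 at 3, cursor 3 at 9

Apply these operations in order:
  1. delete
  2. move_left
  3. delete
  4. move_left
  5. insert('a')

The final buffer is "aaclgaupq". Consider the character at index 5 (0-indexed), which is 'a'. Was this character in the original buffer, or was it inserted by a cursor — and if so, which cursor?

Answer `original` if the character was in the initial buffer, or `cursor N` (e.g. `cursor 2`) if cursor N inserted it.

Answer: cursor 3

Derivation:
After op 1 (delete): buffer="clguwpq" (len 7), cursors c1@0 c2@1 c3@6, authorship .......
After op 2 (move_left): buffer="clguwpq" (len 7), cursors c1@0 c2@0 c3@5, authorship .......
After op 3 (delete): buffer="clgupq" (len 6), cursors c1@0 c2@0 c3@4, authorship ......
After op 4 (move_left): buffer="clgupq" (len 6), cursors c1@0 c2@0 c3@3, authorship ......
After op 5 (insert('a')): buffer="aaclgaupq" (len 9), cursors c1@2 c2@2 c3@6, authorship 12...3...
Authorship (.=original, N=cursor N): 1 2 . . . 3 . . .
Index 5: author = 3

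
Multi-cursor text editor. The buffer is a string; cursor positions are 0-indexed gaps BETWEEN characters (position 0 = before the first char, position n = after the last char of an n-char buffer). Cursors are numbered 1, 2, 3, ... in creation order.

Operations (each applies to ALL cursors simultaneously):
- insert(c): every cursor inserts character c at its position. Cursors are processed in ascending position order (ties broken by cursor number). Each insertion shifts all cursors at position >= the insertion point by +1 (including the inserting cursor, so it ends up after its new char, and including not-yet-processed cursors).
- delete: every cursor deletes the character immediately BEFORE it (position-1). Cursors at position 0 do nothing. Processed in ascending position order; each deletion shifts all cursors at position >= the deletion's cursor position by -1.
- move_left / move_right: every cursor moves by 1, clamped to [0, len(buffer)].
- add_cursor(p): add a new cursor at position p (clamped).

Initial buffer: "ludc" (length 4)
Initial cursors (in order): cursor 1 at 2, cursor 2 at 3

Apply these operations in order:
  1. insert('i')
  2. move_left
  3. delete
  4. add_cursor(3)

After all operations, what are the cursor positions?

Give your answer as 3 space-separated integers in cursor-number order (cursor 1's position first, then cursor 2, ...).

After op 1 (insert('i')): buffer="luidic" (len 6), cursors c1@3 c2@5, authorship ..1.2.
After op 2 (move_left): buffer="luidic" (len 6), cursors c1@2 c2@4, authorship ..1.2.
After op 3 (delete): buffer="liic" (len 4), cursors c1@1 c2@2, authorship .12.
After op 4 (add_cursor(3)): buffer="liic" (len 4), cursors c1@1 c2@2 c3@3, authorship .12.

Answer: 1 2 3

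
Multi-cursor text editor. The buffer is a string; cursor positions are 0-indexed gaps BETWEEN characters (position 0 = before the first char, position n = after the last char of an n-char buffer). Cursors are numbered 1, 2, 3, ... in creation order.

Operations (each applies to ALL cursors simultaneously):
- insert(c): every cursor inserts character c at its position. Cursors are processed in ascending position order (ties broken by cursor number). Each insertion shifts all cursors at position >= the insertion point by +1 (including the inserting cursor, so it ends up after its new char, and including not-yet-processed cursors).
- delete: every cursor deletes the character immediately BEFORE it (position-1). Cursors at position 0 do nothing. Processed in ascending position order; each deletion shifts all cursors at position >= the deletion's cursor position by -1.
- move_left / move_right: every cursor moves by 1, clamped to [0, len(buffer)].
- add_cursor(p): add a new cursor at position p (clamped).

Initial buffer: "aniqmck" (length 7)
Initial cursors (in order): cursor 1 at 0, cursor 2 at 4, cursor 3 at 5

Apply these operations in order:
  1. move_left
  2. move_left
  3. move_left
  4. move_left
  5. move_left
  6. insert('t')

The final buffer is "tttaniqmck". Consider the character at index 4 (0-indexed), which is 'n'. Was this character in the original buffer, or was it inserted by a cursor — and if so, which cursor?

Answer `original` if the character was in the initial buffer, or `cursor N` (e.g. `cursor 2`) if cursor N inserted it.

Answer: original

Derivation:
After op 1 (move_left): buffer="aniqmck" (len 7), cursors c1@0 c2@3 c3@4, authorship .......
After op 2 (move_left): buffer="aniqmck" (len 7), cursors c1@0 c2@2 c3@3, authorship .......
After op 3 (move_left): buffer="aniqmck" (len 7), cursors c1@0 c2@1 c3@2, authorship .......
After op 4 (move_left): buffer="aniqmck" (len 7), cursors c1@0 c2@0 c3@1, authorship .......
After op 5 (move_left): buffer="aniqmck" (len 7), cursors c1@0 c2@0 c3@0, authorship .......
After op 6 (insert('t')): buffer="tttaniqmck" (len 10), cursors c1@3 c2@3 c3@3, authorship 123.......
Authorship (.=original, N=cursor N): 1 2 3 . . . . . . .
Index 4: author = original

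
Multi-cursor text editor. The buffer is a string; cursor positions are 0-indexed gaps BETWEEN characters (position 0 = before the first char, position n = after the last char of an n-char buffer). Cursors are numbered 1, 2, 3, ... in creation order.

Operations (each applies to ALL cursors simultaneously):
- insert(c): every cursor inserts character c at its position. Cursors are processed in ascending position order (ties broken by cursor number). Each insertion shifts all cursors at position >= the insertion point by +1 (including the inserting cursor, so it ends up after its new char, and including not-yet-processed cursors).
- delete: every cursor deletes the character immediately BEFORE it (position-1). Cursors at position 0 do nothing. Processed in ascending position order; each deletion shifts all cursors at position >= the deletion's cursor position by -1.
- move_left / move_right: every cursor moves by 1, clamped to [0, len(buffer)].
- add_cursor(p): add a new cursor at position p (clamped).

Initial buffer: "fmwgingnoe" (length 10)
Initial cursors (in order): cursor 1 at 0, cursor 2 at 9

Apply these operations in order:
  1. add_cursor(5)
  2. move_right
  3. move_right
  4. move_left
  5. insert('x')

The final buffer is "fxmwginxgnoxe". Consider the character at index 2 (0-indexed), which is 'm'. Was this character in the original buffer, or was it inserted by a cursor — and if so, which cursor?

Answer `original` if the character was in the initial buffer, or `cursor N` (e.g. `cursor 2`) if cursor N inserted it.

After op 1 (add_cursor(5)): buffer="fmwgingnoe" (len 10), cursors c1@0 c3@5 c2@9, authorship ..........
After op 2 (move_right): buffer="fmwgingnoe" (len 10), cursors c1@1 c3@6 c2@10, authorship ..........
After op 3 (move_right): buffer="fmwgingnoe" (len 10), cursors c1@2 c3@7 c2@10, authorship ..........
After op 4 (move_left): buffer="fmwgingnoe" (len 10), cursors c1@1 c3@6 c2@9, authorship ..........
After op 5 (insert('x')): buffer="fxmwginxgnoxe" (len 13), cursors c1@2 c3@8 c2@12, authorship .1.....3...2.
Authorship (.=original, N=cursor N): . 1 . . . . . 3 . . . 2 .
Index 2: author = original

Answer: original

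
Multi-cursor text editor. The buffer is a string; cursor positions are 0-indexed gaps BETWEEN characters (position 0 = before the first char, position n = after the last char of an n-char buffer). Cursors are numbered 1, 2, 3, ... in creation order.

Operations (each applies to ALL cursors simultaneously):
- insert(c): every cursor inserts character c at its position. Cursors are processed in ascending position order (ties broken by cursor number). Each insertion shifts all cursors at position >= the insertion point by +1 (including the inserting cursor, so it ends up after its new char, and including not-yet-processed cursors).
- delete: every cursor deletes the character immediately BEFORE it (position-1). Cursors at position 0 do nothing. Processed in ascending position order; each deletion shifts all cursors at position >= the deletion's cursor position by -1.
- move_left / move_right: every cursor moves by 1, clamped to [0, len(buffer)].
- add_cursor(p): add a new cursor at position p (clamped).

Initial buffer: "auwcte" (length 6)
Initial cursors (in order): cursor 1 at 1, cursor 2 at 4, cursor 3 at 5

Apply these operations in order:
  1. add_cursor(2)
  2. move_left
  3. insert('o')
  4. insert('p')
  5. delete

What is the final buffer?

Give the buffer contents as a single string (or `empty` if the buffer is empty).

Answer: oaouwocote

Derivation:
After op 1 (add_cursor(2)): buffer="auwcte" (len 6), cursors c1@1 c4@2 c2@4 c3@5, authorship ......
After op 2 (move_left): buffer="auwcte" (len 6), cursors c1@0 c4@1 c2@3 c3@4, authorship ......
After op 3 (insert('o')): buffer="oaouwocote" (len 10), cursors c1@1 c4@3 c2@6 c3@8, authorship 1.4..2.3..
After op 4 (insert('p')): buffer="opaopuwopcopte" (len 14), cursors c1@2 c4@5 c2@9 c3@12, authorship 11.44..22.33..
After op 5 (delete): buffer="oaouwocote" (len 10), cursors c1@1 c4@3 c2@6 c3@8, authorship 1.4..2.3..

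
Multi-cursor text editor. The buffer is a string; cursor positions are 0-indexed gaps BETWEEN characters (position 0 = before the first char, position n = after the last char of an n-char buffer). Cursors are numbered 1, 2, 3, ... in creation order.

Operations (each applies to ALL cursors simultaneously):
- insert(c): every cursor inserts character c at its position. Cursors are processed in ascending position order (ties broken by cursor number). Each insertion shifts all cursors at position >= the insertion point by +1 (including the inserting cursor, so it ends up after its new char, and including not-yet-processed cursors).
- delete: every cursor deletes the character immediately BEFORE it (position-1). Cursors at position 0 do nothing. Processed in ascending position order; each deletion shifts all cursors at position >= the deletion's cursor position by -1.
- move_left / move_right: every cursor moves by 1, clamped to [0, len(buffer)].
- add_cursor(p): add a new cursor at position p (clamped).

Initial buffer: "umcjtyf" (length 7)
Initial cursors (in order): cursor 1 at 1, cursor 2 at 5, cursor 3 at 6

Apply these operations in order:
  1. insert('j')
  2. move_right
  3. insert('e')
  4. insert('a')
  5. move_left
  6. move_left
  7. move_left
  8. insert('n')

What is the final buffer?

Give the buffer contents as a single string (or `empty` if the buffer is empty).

Answer: ujnmeacjtjnyeajnfea

Derivation:
After op 1 (insert('j')): buffer="ujmcjtjyjf" (len 10), cursors c1@2 c2@7 c3@9, authorship .1....2.3.
After op 2 (move_right): buffer="ujmcjtjyjf" (len 10), cursors c1@3 c2@8 c3@10, authorship .1....2.3.
After op 3 (insert('e')): buffer="ujmecjtjyejfe" (len 13), cursors c1@4 c2@10 c3@13, authorship .1.1...2.23.3
After op 4 (insert('a')): buffer="ujmeacjtjyeajfea" (len 16), cursors c1@5 c2@12 c3@16, authorship .1.11...2.223.33
After op 5 (move_left): buffer="ujmeacjtjyeajfea" (len 16), cursors c1@4 c2@11 c3@15, authorship .1.11...2.223.33
After op 6 (move_left): buffer="ujmeacjtjyeajfea" (len 16), cursors c1@3 c2@10 c3@14, authorship .1.11...2.223.33
After op 7 (move_left): buffer="ujmeacjtjyeajfea" (len 16), cursors c1@2 c2@9 c3@13, authorship .1.11...2.223.33
After op 8 (insert('n')): buffer="ujnmeacjtjnyeajnfea" (len 19), cursors c1@3 c2@11 c3@16, authorship .11.11...22.2233.33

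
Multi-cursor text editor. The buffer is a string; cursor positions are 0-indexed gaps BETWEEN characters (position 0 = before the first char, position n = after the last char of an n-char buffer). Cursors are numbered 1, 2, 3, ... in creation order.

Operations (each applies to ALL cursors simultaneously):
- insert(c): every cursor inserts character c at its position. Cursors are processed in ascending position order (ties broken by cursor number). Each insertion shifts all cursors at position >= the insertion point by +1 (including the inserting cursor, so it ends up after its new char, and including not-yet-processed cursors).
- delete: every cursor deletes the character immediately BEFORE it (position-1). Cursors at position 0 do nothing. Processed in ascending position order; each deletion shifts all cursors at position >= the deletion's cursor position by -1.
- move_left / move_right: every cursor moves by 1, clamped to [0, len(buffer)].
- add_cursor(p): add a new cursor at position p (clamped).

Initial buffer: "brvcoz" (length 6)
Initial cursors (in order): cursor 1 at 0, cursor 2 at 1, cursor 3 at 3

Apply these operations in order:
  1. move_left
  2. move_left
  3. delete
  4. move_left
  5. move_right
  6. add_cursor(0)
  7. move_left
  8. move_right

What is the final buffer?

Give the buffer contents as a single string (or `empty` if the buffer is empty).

Answer: rvcoz

Derivation:
After op 1 (move_left): buffer="brvcoz" (len 6), cursors c1@0 c2@0 c3@2, authorship ......
After op 2 (move_left): buffer="brvcoz" (len 6), cursors c1@0 c2@0 c3@1, authorship ......
After op 3 (delete): buffer="rvcoz" (len 5), cursors c1@0 c2@0 c3@0, authorship .....
After op 4 (move_left): buffer="rvcoz" (len 5), cursors c1@0 c2@0 c3@0, authorship .....
After op 5 (move_right): buffer="rvcoz" (len 5), cursors c1@1 c2@1 c3@1, authorship .....
After op 6 (add_cursor(0)): buffer="rvcoz" (len 5), cursors c4@0 c1@1 c2@1 c3@1, authorship .....
After op 7 (move_left): buffer="rvcoz" (len 5), cursors c1@0 c2@0 c3@0 c4@0, authorship .....
After op 8 (move_right): buffer="rvcoz" (len 5), cursors c1@1 c2@1 c3@1 c4@1, authorship .....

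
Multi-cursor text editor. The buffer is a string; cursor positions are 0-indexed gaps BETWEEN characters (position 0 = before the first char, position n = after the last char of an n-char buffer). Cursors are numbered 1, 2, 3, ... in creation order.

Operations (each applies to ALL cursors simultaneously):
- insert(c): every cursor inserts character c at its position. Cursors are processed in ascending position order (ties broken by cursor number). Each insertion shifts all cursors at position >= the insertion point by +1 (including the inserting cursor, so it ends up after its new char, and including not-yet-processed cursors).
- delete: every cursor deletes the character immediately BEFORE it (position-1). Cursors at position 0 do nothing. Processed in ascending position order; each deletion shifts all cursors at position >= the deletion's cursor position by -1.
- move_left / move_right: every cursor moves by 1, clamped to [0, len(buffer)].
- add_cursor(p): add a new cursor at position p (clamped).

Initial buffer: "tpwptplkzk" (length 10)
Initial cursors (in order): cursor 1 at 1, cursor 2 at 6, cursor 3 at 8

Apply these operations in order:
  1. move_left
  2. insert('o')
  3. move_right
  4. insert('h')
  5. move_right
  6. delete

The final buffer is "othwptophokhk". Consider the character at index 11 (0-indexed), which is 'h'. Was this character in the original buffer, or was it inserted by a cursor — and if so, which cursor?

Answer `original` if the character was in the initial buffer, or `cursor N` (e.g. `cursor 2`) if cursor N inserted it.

After op 1 (move_left): buffer="tpwptplkzk" (len 10), cursors c1@0 c2@5 c3@7, authorship ..........
After op 2 (insert('o')): buffer="otpwptoplokzk" (len 13), cursors c1@1 c2@7 c3@10, authorship 1.....2..3...
After op 3 (move_right): buffer="otpwptoplokzk" (len 13), cursors c1@2 c2@8 c3@11, authorship 1.....2..3...
After op 4 (insert('h')): buffer="othpwptophlokhzk" (len 16), cursors c1@3 c2@10 c3@14, authorship 1.1....2.2.3.3..
After op 5 (move_right): buffer="othpwptophlokhzk" (len 16), cursors c1@4 c2@11 c3@15, authorship 1.1....2.2.3.3..
After op 6 (delete): buffer="othwptophokhk" (len 13), cursors c1@3 c2@9 c3@12, authorship 1.1...2.23.3.
Authorship (.=original, N=cursor N): 1 . 1 . . . 2 . 2 3 . 3 .
Index 11: author = 3

Answer: cursor 3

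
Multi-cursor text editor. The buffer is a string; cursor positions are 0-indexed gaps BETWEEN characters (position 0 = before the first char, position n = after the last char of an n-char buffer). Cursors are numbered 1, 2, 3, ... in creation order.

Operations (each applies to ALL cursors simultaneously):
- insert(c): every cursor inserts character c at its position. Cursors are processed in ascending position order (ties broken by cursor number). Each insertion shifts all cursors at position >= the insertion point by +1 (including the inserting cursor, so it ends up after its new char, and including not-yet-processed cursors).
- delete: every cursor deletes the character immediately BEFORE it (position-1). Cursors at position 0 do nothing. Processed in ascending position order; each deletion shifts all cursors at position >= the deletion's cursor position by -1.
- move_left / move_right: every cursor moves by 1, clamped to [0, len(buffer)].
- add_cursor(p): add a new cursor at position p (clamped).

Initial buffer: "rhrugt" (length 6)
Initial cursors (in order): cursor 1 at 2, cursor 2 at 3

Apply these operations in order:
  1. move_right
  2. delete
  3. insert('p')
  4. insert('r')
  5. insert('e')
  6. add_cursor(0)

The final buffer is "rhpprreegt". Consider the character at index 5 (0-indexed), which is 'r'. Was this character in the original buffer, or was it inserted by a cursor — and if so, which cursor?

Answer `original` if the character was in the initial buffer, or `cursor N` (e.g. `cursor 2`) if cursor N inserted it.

Answer: cursor 2

Derivation:
After op 1 (move_right): buffer="rhrugt" (len 6), cursors c1@3 c2@4, authorship ......
After op 2 (delete): buffer="rhgt" (len 4), cursors c1@2 c2@2, authorship ....
After op 3 (insert('p')): buffer="rhppgt" (len 6), cursors c1@4 c2@4, authorship ..12..
After op 4 (insert('r')): buffer="rhpprrgt" (len 8), cursors c1@6 c2@6, authorship ..1212..
After op 5 (insert('e')): buffer="rhpprreegt" (len 10), cursors c1@8 c2@8, authorship ..121212..
After op 6 (add_cursor(0)): buffer="rhpprreegt" (len 10), cursors c3@0 c1@8 c2@8, authorship ..121212..
Authorship (.=original, N=cursor N): . . 1 2 1 2 1 2 . .
Index 5: author = 2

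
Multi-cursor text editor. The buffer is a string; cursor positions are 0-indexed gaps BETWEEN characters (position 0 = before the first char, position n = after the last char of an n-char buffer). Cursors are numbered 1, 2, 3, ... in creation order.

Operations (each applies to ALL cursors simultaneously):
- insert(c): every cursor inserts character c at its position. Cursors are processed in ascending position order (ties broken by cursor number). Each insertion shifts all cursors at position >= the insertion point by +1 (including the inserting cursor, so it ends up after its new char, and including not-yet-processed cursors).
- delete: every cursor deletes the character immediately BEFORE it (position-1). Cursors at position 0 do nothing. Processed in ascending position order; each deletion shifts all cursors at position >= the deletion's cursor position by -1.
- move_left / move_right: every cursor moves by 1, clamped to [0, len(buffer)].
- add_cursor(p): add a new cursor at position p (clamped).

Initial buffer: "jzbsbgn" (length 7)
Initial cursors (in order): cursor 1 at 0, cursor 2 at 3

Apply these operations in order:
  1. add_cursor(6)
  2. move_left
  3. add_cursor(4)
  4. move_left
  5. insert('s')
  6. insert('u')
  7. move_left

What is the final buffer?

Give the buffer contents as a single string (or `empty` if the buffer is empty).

After op 1 (add_cursor(6)): buffer="jzbsbgn" (len 7), cursors c1@0 c2@3 c3@6, authorship .......
After op 2 (move_left): buffer="jzbsbgn" (len 7), cursors c1@0 c2@2 c3@5, authorship .......
After op 3 (add_cursor(4)): buffer="jzbsbgn" (len 7), cursors c1@0 c2@2 c4@4 c3@5, authorship .......
After op 4 (move_left): buffer="jzbsbgn" (len 7), cursors c1@0 c2@1 c4@3 c3@4, authorship .......
After op 5 (insert('s')): buffer="sjszbsssbgn" (len 11), cursors c1@1 c2@3 c4@6 c3@8, authorship 1.2..4.3...
After op 6 (insert('u')): buffer="sujsuzbsussubgn" (len 15), cursors c1@2 c2@5 c4@9 c3@12, authorship 11.22..44.33...
After op 7 (move_left): buffer="sujsuzbsussubgn" (len 15), cursors c1@1 c2@4 c4@8 c3@11, authorship 11.22..44.33...

Answer: sujsuzbsussubgn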